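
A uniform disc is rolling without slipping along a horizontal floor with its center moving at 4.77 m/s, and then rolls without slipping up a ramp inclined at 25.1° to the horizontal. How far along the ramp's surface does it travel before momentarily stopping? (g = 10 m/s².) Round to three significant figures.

d ≈ 4.02 m

With I = (1/2)MR², the ratio k = I/(MR²) is 0.5.
Since it rolls without slipping, ω = v/R and KE = ½Mv² + ½Iω² = ½(1+k)Mv² = (3/4)Mv².
Setting this equal to Mgh gives the vertical rise h = (1+k)v₀²/(2g) = 1.5×4.77²/(2×10) = 1.706 m.
The distance along the slope is d = h/sinθ = 1.706/sin25.1° ≈ 4.02 m.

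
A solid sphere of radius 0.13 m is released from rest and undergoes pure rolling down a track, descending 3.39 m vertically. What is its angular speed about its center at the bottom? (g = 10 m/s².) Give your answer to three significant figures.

ω ≈ 53.5 rad/s

For this body I = (2/5)MR², i.e. k = I/(MR²) = 0.4.
Pure rolling means v = ωR; then KE = ½Mv² + ½I(v/R)² = ½(1+k)Mv² = (7/10)Mv².
Energy conservation Mgh = ½(1+k)Mv² gives v = √(2gh/(1+k)) = √(2 × 10 × 3.39 / 1.4) = 6.959 m/s.
Then ω = v/R = 6.959 / 0.13 ≈ 53.5 rad/s.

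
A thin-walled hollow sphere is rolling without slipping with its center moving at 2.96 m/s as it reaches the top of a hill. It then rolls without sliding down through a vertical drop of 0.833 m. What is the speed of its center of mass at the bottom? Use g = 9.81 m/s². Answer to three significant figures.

v ≈ 4.31 m/s

With I = (2/3)MR², the ratio k = I/(MR²) is 2/3.
Rolling without slipping gives ω = v/R, so the total kinetic energy is ½Mv² + ½Iω² = ½(1+k)Mv² = (5/6)Mv².
Conserving energy between top and bottom: (5/6)Mv² = (5/6)Mv₀² + Mgh, hence v² = v₀² + 2gh/(1+k).
v = √(2.96² + 2×9.81×0.833/1.667) = √18.57 ≈ 4.31 m/s.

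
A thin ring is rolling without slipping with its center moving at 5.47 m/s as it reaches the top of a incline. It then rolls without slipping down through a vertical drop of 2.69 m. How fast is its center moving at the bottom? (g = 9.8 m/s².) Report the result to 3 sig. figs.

Here I = MR², so the shape factor k = I/(MR²) = 1.
The rolling condition ω = v/R makes the rotational term ½I(v/R)² = ½kMv², so KE_total = ½(1+k)Mv² = Mv².
Energy conservation: Mv₀² + Mgh = Mv², so v² = v₀² + 2gh/(1+k).
v = √(5.47² + 2×9.8×2.69/2) = √56.28 ≈ 7.50 m/s.

v ≈ 7.50 m/s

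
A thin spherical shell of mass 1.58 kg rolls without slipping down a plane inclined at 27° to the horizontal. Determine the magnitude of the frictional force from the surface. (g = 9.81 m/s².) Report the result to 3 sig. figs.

f ≈ 2.81 N

The moment of inertia is (2/3)MR², giving k ≡ I/(MR²) = 2/3.
Newton's second law down the slope: Mg sinθ − f = Ma. The torque equation fR = Iα (with α = a/R) gives f = kMa.
Combining, a = g sinθ/(1+k) and f = kMa = kMg sinθ/(1+k).
f = (2/3) × 1.58 × 9.81 × sin27° / 1.667 ≈ 2.81 N.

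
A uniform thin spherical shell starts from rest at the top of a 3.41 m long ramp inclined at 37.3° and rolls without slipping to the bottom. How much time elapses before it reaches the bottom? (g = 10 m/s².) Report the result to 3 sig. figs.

For this body I = (2/3)MR², i.e. k = I/(MR²) = 2/3.
Translational: Mg sinθ − f = Ma. Rotational about the CM: fR = Iα = kMRa, so f = kMa.
Hence a = g sinθ/(1+k) = 10×sin37.3°/1.667 = 3.636 m/s².
Starting from rest, L = ½at², so t = √(2L/a) = √(2×3.41/3.636) ≈ 1.37 s.

t ≈ 1.37 s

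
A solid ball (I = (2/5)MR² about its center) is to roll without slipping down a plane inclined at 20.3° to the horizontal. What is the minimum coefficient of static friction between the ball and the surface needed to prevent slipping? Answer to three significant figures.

For this body I = (2/5)MR², i.e. k = I/(MR²) = 0.4.
Translational: Mg sinθ − f = Ma. Rotational about the CM: fR = Iα = kMRa, so f = kMa.
These give a = g sinθ/(1+k) and the required friction f = kMg sinθ/(1+k).
The normal force is N = Mg cosθ, so μ_min = f/N = k tanθ/(1+k).
μ_min = 0.4 × tan20.3° / 1.4 ≈ 0.106.

μ_min ≈ 0.106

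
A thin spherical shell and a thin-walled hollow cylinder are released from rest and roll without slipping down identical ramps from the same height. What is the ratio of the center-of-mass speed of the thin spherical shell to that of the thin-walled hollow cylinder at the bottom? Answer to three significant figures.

Each satisfies Mgh = ½(1+k)Mv² with k = I/(MR²), so v ∝ 1/√(1+k).
For the thin spherical shell k = 2/3; for the thin-walled hollow cylinder k = 1.
v₁/v₂ = √((1+k₂)/(1+k₁)) = √(2/1.667) ≈ 1.10.

v_ratio ≈ 1.10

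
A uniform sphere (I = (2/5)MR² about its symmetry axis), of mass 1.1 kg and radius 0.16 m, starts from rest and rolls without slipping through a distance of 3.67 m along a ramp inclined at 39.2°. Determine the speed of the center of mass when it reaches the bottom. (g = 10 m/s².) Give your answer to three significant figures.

With I = (2/5)MR², the ratio k = I/(MR²) is 0.4.
Pure rolling means v = ωR; then KE = ½Mv² + ½I(v/R)² = ½(1+k)Mv² = (7/10)Mv².
The vertical drop is h = L sinθ = 3.67 × sin39.2° = 2.32 m.
Energy conservation: Mgh = (7/10)Mv², so v = √(2gh/(1+k)) = √(2 × 10 × 2.32 / 1.4) ≈ 5.76 m/s.

v ≈ 5.76 m/s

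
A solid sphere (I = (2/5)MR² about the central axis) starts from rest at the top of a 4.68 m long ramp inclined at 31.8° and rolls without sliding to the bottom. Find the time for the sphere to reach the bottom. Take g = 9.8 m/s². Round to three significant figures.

Here I = (2/5)MR², so the shape factor k = I/(MR²) = 0.4.
Newton's second law down the slope: Mg sinθ − f = Ma. The torque equation fR = Iα (with α = a/R) gives f = kMa.
Hence a = g sinθ/(1+k) = 9.8×sin31.8°/1.4 = 3.689 m/s².
With constant a from rest, t = √(2L/a) = √(2·4.68/3.689) ≈ 1.59 s.

t ≈ 1.59 s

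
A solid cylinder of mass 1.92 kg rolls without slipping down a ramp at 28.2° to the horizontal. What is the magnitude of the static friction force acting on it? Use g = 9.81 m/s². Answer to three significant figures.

f ≈ 2.97 N

The moment of inertia is (1/2)MR², giving k ≡ I/(MR²) = 0.5.
Newton's second law down the slope: Mg sinθ − f = Ma. The torque equation fR = Iα (with α = a/R) gives f = kMa.
Combining, a = g sinθ/(1+k) and f = kMa = kMg sinθ/(1+k).
f = 0.5 × 1.92 × 9.81 × sin28.2° / 1.5 ≈ 2.97 N.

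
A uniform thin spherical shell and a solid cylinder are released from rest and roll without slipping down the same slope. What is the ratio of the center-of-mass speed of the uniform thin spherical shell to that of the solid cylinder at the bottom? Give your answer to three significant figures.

Each satisfies Mgh = ½(1+k)Mv² with k = I/(MR²), so v ∝ 1/√(1+k).
For the uniform thin spherical shell k = 2/3; for the solid cylinder k = 0.5.
v₁/v₂ = √((1+k₂)/(1+k₁)) = √(1.5/1.667) ≈ 0.949.

v_ratio ≈ 0.949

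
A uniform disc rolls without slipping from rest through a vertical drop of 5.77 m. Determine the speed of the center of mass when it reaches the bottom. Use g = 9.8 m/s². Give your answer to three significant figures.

For this body I = (1/2)MR², i.e. k = I/(MR²) = 0.5.
Rolling without slipping gives ω = v/R, so the total kinetic energy is ½Mv² + ½Iω² = ½(1+k)Mv² = (3/4)Mv².
Energy conservation: Mgh = (3/4)Mv², so v = √(2gh/(1+k)) = √(2 × 9.8 × 5.77 / 1.5) ≈ 8.68 m/s.

v ≈ 8.68 m/s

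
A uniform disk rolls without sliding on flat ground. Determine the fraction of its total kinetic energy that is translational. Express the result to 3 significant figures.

fraction ≈ 0.667

For this body I = (1/2)MR², i.e. k = I/(MR²) = 0.5.
With ω = v/R, KE_trans = ½Mv² and KE_rot = ½Iω² = ½kMv², so KE_total = ½(1+k)Mv².
The translational fraction is therefore 1/(1+k) = 1/1.5 ≈ 0.667.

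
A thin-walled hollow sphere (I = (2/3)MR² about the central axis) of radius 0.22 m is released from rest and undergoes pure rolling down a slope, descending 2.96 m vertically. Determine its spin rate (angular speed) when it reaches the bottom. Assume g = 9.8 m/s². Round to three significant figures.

ω ≈ 26.8 rad/s

For this body I = (2/3)MR², i.e. k = I/(MR²) = 2/3.
Rolling without slipping gives ω = v/R, so the total kinetic energy is ½Mv² + ½Iω² = ½(1+k)Mv² = (5/6)Mv².
Energy conservation Mgh = ½(1+k)Mv² gives v = √(2gh/(1+k)) = √(2 × 9.8 × 2.96 / 1.667) = 5.9 m/s.
Then ω = v/R = 5.9 / 0.22 ≈ 26.8 rad/s.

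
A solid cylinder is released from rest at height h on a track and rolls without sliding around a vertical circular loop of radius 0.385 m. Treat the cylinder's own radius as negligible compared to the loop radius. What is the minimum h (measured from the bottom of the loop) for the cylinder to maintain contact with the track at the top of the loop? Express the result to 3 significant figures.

h_min ≈ 1.06 m

With I = (1/2)MR², the ratio k = I/(MR²) is 0.5.
At the top, contact is just lost when gravity alone supplies the centripetal force: Mg = Mv_top²/r, i.e. v_top² = gr.
With ω = v/R, the kinetic energy at speed v is ½(1+k)Mv² = (3/4)Mv².
Energy conservation from release (height h) to the top (height 2r): Mgh = Mg(2r) + (3/4)M·gr.
Thus h_min = 2r + (1+k)r/2 = r(2 + 1.5/2) = 0.385 × 2.75 ≈ 1.06 m.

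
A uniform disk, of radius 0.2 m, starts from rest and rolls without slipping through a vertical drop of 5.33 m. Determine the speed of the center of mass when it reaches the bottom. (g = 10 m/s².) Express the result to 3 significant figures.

For this body I = (1/2)MR², i.e. k = I/(MR²) = 0.5.
The rolling condition ω = v/R makes the rotational term ½I(v/R)² = ½kMv², so KE_total = ½(1+k)Mv² = (3/4)Mv².
Setting Mgh = (3/4)Mv² gives v = √(2gh/(1+k)) = √(2·10·5.33/1.5) ≈ 8.43 m/s.

v ≈ 8.43 m/s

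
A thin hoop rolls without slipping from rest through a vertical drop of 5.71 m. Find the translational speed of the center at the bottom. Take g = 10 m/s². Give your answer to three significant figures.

For this body I = MR², i.e. k = I/(MR²) = 1.
Pure rolling means v = ωR; then KE = ½Mv² + ½I(v/R)² = ½(1+k)Mv² = Mv².
Energy conservation: Mgh = Mv², so v = √(2gh/(1+k)) = √(2 × 10 × 5.71 / 2) ≈ 7.56 m/s.

v ≈ 7.56 m/s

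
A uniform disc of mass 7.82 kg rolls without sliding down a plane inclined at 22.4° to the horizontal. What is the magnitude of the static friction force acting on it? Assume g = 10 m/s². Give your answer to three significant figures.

The moment of inertia is (1/2)MR², giving k ≡ I/(MR²) = 0.5.
Translational: Mg sinθ − f = Ma. Rotational about the CM: fR = Iα = kMRa, so f = kMa.
Combining, a = g sinθ/(1+k) and f = kMa = kMg sinθ/(1+k).
f = 0.5 × 7.82 × 10 × sin22.4° / 1.5 ≈ 9.93 N.

f ≈ 9.93 N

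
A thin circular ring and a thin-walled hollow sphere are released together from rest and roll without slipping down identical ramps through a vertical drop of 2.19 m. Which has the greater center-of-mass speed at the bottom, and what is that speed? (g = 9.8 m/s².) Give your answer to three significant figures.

For rolling without slipping, Mgh = ½(1+k)Mv² where k = I/(MR²), so v = √(2gh/(1+k)).
Thin circular ring: k = 1, giving v = √(2×9.8×2.19/2) = 4.633 m/s.
Thin-walled hollow sphere: k = 2/3, giving v = √(2×9.8×2.19/1.667) = 5.075 m/s.
The smaller k wins: the thin-walled hollow sphere, at ≈ 5.07 m/s.

the thin-walled hollow sphere, at v ≈ 5.07 m/s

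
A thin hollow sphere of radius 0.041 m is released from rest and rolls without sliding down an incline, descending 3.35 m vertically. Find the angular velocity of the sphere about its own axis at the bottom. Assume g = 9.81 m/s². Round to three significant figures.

With I = (2/3)MR², the ratio k = I/(MR²) is 2/3.
Pure rolling means v = ωR; then KE = ½Mv² + ½I(v/R)² = ½(1+k)Mv² = (5/6)Mv².
Energy conservation Mgh = ½(1+k)Mv² gives v = √(2gh/(1+k)) = √(2 × 9.81 × 3.35 / 1.667) = 6.28 m/s.
The angular speed follows from ω = v/R = 6.28/0.041 ≈ 153 rad/s.

ω ≈ 153 rad/s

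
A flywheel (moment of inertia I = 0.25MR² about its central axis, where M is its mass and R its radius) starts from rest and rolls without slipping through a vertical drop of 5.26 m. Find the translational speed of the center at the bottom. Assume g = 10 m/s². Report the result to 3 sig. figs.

The moment of inertia is 0.25MR², giving k ≡ I/(MR²) = 0.25.
Pure rolling means v = ωR; then KE = ½Mv² + ½I(v/R)² = ½(1+k)Mv² = (5/8)Mv².
Setting Mgh = (5/8)Mv² gives v = √(2gh/(1+k)) = √(2·10·5.26/1.25) ≈ 9.17 m/s.

v ≈ 9.17 m/s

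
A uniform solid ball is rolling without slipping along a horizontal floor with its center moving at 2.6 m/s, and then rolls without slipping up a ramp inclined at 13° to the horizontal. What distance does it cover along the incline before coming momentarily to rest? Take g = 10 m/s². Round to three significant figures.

For this body I = (2/5)MR², i.e. k = I/(MR²) = 0.4.
The rolling condition ω = v/R makes the rotational term ½I(v/R)² = ½kMv², so KE_total = ½(1+k)Mv² = (7/10)Mv².
Setting this equal to Mgh gives the vertical rise h = (1+k)v₀²/(2g) = 1.4×2.6²/(2×10) = 0.4732 m.
Along the incline, d = h/sinθ = 0.4732/sin13° ≈ 2.10 m.

d ≈ 2.10 m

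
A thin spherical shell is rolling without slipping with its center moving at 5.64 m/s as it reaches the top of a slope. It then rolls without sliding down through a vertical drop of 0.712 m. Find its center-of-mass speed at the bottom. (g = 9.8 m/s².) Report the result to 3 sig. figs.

v ≈ 6.34 m/s

For this body I = (2/3)MR², i.e. k = I/(MR²) = 2/3.
Rolling without slipping gives ω = v/R, so the total kinetic energy is ½Mv² + ½Iω² = ½(1+k)Mv² = (5/6)Mv².
Energy conservation: (5/6)Mv₀² + Mgh = (5/6)Mv², so v² = v₀² + 2gh/(1+k).
v = √(5.64² + 2×9.8×0.712/1.667) = √40.18 ≈ 6.34 m/s.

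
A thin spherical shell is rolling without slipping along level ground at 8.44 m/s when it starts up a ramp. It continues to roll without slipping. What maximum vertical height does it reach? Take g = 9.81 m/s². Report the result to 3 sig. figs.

h ≈ 6.05 m

Here I = (2/3)MR², so the shape factor k = I/(MR²) = 2/3.
Rolling without slipping gives ω = v/R, so the total kinetic energy is ½Mv² + ½Iω² = ½(1+k)Mv² = (5/6)Mv².
At the top the kinetic energy is zero, so (5/6)Mv₀² = Mgh.
Thus h = (1+k)v₀²/(2g) = 1.667 × 8.44² / (2 × 9.81) ≈ 6.05 m.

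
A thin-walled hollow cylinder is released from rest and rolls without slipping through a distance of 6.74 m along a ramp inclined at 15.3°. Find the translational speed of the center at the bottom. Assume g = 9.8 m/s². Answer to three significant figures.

For this body I = MR², i.e. k = I/(MR²) = 1.
Pure rolling means v = ωR; then KE = ½Mv² + ½I(v/R)² = ½(1+k)Mv² = Mv².
The vertical drop is h = L sinθ = 6.74 × sin15.3° = 1.779 m.
Energy conservation: Mgh = Mv², so v = √(2gh/(1+k)) = √(2 × 9.8 × 1.779 / 2) ≈ 4.17 m/s.

v ≈ 4.17 m/s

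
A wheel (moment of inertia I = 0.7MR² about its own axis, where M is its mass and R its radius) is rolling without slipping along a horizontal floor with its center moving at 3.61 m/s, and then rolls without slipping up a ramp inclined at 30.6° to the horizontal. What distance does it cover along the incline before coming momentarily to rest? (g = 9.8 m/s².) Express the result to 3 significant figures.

Here I = 0.7MR², so the shape factor k = I/(MR²) = 0.7.
The rolling condition ω = v/R makes the rotational term ½I(v/R)² = ½kMv², so KE_total = ½(1+k)Mv² = (17/20)Mv².
Setting this equal to Mgh gives the vertical rise h = (1+k)v₀²/(2g) = 1.7×3.61²/(2×9.8) = 1.13 m.
Along the incline, d = h/sinθ = 1.13/sin30.6° ≈ 2.22 m.

d ≈ 2.22 m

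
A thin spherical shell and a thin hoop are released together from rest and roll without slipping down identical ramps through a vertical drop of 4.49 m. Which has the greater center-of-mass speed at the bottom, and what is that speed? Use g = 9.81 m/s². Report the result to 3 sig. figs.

For rolling without slipping, Mgh = ½(1+k)Mv² where k = I/(MR²), so v = √(2gh/(1+k)).
Thin spherical shell: k = 2/3, giving v = √(2×9.81×4.49/1.667) = 7.27 m/s.
Thin hoop: k = 1, giving v = √(2×9.81×4.49/2) = 6.637 m/s.
The smaller k wins: the thin spherical shell, at ≈ 7.27 m/s.

the thin spherical shell, at v ≈ 7.27 m/s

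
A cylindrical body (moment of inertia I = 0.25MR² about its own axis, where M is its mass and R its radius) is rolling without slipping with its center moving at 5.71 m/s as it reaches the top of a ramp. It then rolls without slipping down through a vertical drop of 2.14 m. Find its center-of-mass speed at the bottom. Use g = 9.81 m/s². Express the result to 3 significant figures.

With I = 0.25MR², the ratio k = I/(MR²) is 0.25.
Rolling without slipping gives ω = v/R, so the total kinetic energy is ½Mv² + ½Iω² = ½(1+k)Mv² = (5/8)Mv².
Energy conservation: (5/8)Mv₀² + Mgh = (5/8)Mv², so v² = v₀² + 2gh/(1+k).
v = √(5.71² + 2×9.81×2.14/1.25) = √66.19 ≈ 8.14 m/s.

v ≈ 8.14 m/s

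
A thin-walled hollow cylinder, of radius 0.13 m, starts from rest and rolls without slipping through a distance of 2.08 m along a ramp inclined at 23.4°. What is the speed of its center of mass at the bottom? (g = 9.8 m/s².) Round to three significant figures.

With I = MR², the ratio k = I/(MR²) is 1.
The rolling condition ω = v/R makes the rotational term ½I(v/R)² = ½kMv², so KE_total = ½(1+k)Mv² = Mv².
The vertical drop is h = L sinθ = 2.08 × sin23.4° = 0.8261 m.
Setting Mgh = Mv² gives v = √(2gh/(1+k)) = √(2·9.8·0.8261/2) ≈ 2.85 m/s.

v ≈ 2.85 m/s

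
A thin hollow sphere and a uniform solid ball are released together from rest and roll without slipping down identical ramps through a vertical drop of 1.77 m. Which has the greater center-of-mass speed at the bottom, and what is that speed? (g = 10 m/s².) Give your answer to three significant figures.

the uniform solid ball, at v ≈ 5.03 m/s

For rolling without slipping, Mgh = ½(1+k)Mv² where k = I/(MR²), so v = √(2gh/(1+k)).
Thin hollow sphere: k = 2/3, giving v = √(2×10×1.77/1.667) = 4.609 m/s.
Uniform solid ball: k = 0.4, giving v = √(2×10×1.77/1.4) = 5.028 m/s.
The smaller k wins: the uniform solid ball, at ≈ 5.03 m/s.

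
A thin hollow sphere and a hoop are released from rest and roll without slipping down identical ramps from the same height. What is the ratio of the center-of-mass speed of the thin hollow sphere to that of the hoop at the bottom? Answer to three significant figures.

Each satisfies Mgh = ½(1+k)Mv² with k = I/(MR²), so v ∝ 1/√(1+k).
For the thin hollow sphere k = 2/3; for the hoop k = 1.
v₁/v₂ = √((1+k₂)/(1+k₁)) = √(2/1.667) ≈ 1.10.

v_ratio ≈ 1.10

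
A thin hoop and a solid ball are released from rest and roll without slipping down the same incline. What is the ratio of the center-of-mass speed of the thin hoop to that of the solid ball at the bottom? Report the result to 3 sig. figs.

Each satisfies Mgh = ½(1+k)Mv² with k = I/(MR²), so v ∝ 1/√(1+k).
For the thin hoop k = 1; for the solid ball k = 0.4.
v₁/v₂ = √((1+k₂)/(1+k₁)) = √(1.4/2) ≈ 0.837.

v_ratio ≈ 0.837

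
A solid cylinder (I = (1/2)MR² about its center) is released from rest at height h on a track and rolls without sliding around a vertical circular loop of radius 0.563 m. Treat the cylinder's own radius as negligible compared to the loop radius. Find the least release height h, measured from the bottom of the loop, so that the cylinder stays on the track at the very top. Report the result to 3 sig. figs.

h_min ≈ 1.55 m

The moment of inertia is (1/2)MR², giving k ≡ I/(MR²) = 0.5.
At the top, contact is just lost when gravity alone supplies the centripetal force: Mg = Mv_top²/r, i.e. v_top² = gr.
With ω = v/R, the kinetic energy at speed v is ½(1+k)Mv² = (3/4)Mv².
Energy conservation from release (height h) to the top (height 2r): Mgh = Mg(2r) + (3/4)M·gr.
Thus h_min = 2r + (1+k)r/2 = r(2 + 1.5/2) = 0.563 × 2.75 ≈ 1.55 m.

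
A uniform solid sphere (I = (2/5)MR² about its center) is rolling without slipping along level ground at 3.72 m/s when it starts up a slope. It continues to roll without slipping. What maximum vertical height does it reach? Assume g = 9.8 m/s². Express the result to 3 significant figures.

h ≈ 0.988 m

For this body I = (2/5)MR², i.e. k = I/(MR²) = 0.4.
Rolling without slipping gives ω = v/R, so the total kinetic energy is ½Mv² + ½Iω² = ½(1+k)Mv² = (7/10)Mv².
At the top the kinetic energy is zero, so (7/10)Mv₀² = Mgh.
Thus h = (1+k)v₀²/(2g) = 1.4 × 3.72² / (2 × 9.8) ≈ 0.988 m.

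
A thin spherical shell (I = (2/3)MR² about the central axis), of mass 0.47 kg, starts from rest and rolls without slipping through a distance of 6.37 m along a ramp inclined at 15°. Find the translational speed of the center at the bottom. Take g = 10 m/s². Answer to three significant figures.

v ≈ 4.45 m/s

The moment of inertia is (2/3)MR², giving k ≡ I/(MR²) = 2/3.
Pure rolling means v = ωR; then KE = ½Mv² + ½I(v/R)² = ½(1+k)Mv² = (5/6)Mv².
The vertical drop is h = L sinθ = 6.37 × sin15° = 1.649 m.
Setting Mgh = (5/6)Mv² gives v = √(2gh/(1+k)) = √(2·10·1.649/1.667) ≈ 4.45 m/s.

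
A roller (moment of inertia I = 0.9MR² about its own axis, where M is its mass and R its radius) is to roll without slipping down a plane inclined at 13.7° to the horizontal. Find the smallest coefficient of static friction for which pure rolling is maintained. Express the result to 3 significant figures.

Here I = 0.9MR², so the shape factor k = I/(MR²) = 0.9.
Newton's second law down the slope: Mg sinθ − f = Ma. The torque equation fR = Iα (with α = a/R) gives f = kMa.
These give a = g sinθ/(1+k) and the required friction f = kMg sinθ/(1+k).
The normal force is N = Mg cosθ, so μ_min = f/N = k tanθ/(1+k).
μ_min = 0.9 × tan13.7° / 1.9 ≈ 0.115.

μ_min ≈ 0.115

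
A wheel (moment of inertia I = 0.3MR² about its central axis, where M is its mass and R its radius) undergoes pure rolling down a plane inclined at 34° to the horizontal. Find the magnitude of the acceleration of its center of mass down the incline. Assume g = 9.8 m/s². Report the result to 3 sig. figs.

The moment of inertia is 0.3MR², giving k ≡ I/(MR²) = 0.3.
Newton's second law down the slope: Mg sinθ − f = Ma. The torque equation fR = Iα (with α = a/R) gives f = kMa.
Eliminating f: Mg sinθ = (1+k)Ma, so a = g sinθ/(1+k) = 9.8 × sin34° / 1.3 ≈ 4.22 m/s².

a ≈ 4.22 m/s²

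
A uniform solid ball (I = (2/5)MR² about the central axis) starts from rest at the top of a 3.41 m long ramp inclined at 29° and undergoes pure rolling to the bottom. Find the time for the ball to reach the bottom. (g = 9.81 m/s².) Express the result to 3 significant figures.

Here I = (2/5)MR², so the shape factor k = I/(MR²) = 0.4.
Newton's second law down the slope: Mg sinθ − f = Ma. The torque equation fR = Iα (with α = a/R) gives f = kMa.
Hence a = g sinθ/(1+k) = 9.81×sin29°/1.4 = 3.397 m/s².
Starting from rest, L = ½at², so t = √(2L/a) = √(2×3.41/3.397) ≈ 1.42 s.

t ≈ 1.42 s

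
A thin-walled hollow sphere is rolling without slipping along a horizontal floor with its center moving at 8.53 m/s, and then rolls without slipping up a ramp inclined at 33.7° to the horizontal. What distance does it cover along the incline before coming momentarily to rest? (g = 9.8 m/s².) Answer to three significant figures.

d ≈ 11.2 m

Here I = (2/3)MR², so the shape factor k = I/(MR²) = 2/3.
Pure rolling means v = ωR; then KE = ½Mv² + ½I(v/R)² = ½(1+k)Mv² = (5/6)Mv².
Setting this equal to Mgh gives the vertical rise h = (1+k)v₀²/(2g) = 1.667×8.53²/(2×9.8) = 6.187 m.
Along the incline, d = h/sinθ = 6.187/sin33.7° ≈ 11.2 m.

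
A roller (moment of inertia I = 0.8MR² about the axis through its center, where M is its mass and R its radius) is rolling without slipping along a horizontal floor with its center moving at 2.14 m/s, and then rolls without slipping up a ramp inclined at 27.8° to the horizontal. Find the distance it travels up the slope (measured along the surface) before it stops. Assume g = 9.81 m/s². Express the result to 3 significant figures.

The moment of inertia is 0.8MR², giving k ≡ I/(MR²) = 0.8.
Rolling without slipping gives ω = v/R, so the total kinetic energy is ½Mv² + ½Iω² = ½(1+k)Mv² = (9/10)Mv².
Setting this equal to Mgh gives the vertical rise h = (1+k)v₀²/(2g) = 1.8×2.14²/(2×9.81) = 0.4201 m.
Along the incline, d = h/sinθ = 0.4201/sin27.8° ≈ 0.901 m.

d ≈ 0.901 m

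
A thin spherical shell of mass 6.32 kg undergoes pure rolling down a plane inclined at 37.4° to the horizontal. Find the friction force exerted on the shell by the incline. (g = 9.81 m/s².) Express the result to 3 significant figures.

For this body I = (2/3)MR², i.e. k = I/(MR²) = 2/3.
Newton's second law down the slope: Mg sinθ − f = Ma. The torque equation fR = Iα (with α = a/R) gives f = kMa.
Combining, a = g sinθ/(1+k) and f = kMa = kMg sinθ/(1+k).
f = (2/3) × 6.32 × 9.81 × sin37.4° / 1.667 ≈ 15.1 N.

f ≈ 15.1 N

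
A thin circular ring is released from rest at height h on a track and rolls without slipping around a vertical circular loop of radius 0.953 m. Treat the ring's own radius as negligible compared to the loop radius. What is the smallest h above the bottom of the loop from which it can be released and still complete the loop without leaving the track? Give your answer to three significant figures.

h_min ≈ 2.86 m

With I = MR², the ratio k = I/(MR²) is 1.
At the top, contact is just lost when gravity alone supplies the centripetal force: Mg = Mv_top²/r, i.e. v_top² = gr.
With ω = v/R, the kinetic energy at speed v is ½(1+k)Mv² = Mv².
Energy conservation from release (height h) to the top (height 2r): Mgh = Mg(2r) + M·gr.
Thus h_min = 2r + (1+k)r/2 = r(2 + 2/2) = 0.953 × 3 ≈ 2.86 m.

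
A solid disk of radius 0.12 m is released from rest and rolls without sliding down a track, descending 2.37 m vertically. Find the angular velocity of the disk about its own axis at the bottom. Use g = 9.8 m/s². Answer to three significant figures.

Here I = (1/2)MR², so the shape factor k = I/(MR²) = 0.5.
Pure rolling means v = ωR; then KE = ½Mv² + ½I(v/R)² = ½(1+k)Mv² = (3/4)Mv².
Energy conservation Mgh = ½(1+k)Mv² gives v = √(2gh/(1+k)) = √(2 × 9.8 × 2.37 / 1.5) = 5.565 m/s.
The angular speed follows from ω = v/R = 5.565/0.12 ≈ 46.4 rad/s.

ω ≈ 46.4 rad/s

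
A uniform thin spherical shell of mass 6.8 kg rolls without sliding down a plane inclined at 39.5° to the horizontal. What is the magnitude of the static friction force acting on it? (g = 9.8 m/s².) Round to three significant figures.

f ≈ 17.0 N

For this body I = (2/3)MR², i.e. k = I/(MR²) = 2/3.
Newton's second law down the slope: Mg sinθ − f = Ma. The torque equation fR = Iα (with α = a/R) gives f = kMa.
Combining, a = g sinθ/(1+k) and f = kMa = kMg sinθ/(1+k).
f = (2/3) × 6.8 × 9.8 × sin39.5° / 1.667 ≈ 17.0 N.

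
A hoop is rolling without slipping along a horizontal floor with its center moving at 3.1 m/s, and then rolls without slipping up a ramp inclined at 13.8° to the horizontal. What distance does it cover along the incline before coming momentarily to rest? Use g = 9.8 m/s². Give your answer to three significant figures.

Here I = MR², so the shape factor k = I/(MR²) = 1.
Pure rolling means v = ωR; then KE = ½Mv² + ½I(v/R)² = ½(1+k)Mv² = Mv².
Setting this equal to Mgh gives the vertical rise h = (1+k)v₀²/(2g) = 2×3.1²/(2×9.8) = 0.9806 m.
Along the incline, d = h/sinθ = 0.9806/sin13.8° ≈ 4.11 m.

d ≈ 4.11 m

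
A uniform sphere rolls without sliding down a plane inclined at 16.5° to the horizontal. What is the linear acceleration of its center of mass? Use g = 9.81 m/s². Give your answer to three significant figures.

For this body I = (2/5)MR², i.e. k = I/(MR²) = 0.4.
Newton's second law down the slope: Mg sinθ − f = Ma. The torque equation fR = Iα (with α = a/R) gives f = kMa.
Eliminating f: Mg sinθ = (1+k)Ma, so a = g sinθ/(1+k) = 9.81 × sin16.5° / 1.4 ≈ 1.99 m/s².

a ≈ 1.99 m/s²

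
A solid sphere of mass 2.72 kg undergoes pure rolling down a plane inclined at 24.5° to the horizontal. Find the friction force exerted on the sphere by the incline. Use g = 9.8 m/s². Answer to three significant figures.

With I = (2/5)MR², the ratio k = I/(MR²) is 0.4.
Translational: Mg sinθ − f = Ma. Rotational about the CM: fR = Iα = kMRa, so f = kMa.
Combining, a = g sinθ/(1+k) and f = kMa = kMg sinθ/(1+k).
f = 0.4 × 2.72 × 9.8 × sin24.5° / 1.4 ≈ 3.16 N.

f ≈ 3.16 N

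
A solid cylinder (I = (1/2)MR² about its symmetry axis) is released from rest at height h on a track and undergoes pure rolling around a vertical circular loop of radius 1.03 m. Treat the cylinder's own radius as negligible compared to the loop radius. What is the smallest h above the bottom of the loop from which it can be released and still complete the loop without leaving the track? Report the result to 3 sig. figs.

Here I = (1/2)MR², so the shape factor k = I/(MR²) = 0.5.
At the top, contact is just lost when gravity alone supplies the centripetal force: Mg = Mv_top²/r, i.e. v_top² = gr.
With ω = v/R, the kinetic energy at speed v is ½(1+k)Mv² = (3/4)Mv².
Energy conservation from release (height h) to the top (height 2r): Mgh = Mg(2r) + (3/4)M·gr.
Thus h_min = 2r + (1+k)r/2 = r(2 + 1.5/2) = 1.03 × 2.75 ≈ 2.83 m.

h_min ≈ 2.83 m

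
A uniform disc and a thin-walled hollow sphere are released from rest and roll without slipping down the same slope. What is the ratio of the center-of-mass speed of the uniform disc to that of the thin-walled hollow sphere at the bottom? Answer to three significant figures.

Each satisfies Mgh = ½(1+k)Mv² with k = I/(MR²), so v ∝ 1/√(1+k).
For the uniform disc k = 0.5; for the thin-walled hollow sphere k = 2/3.
v₁/v₂ = √((1+k₂)/(1+k₁)) = √(1.667/1.5) ≈ 1.05.

v_ratio ≈ 1.05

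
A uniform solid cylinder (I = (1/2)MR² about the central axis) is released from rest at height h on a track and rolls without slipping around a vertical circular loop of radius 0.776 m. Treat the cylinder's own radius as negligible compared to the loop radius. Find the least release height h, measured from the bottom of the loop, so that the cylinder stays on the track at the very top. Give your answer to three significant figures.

The moment of inertia is (1/2)MR², giving k ≡ I/(MR²) = 0.5.
At the top, contact is just lost when gravity alone supplies the centripetal force: Mg = Mv_top²/r, i.e. v_top² = gr.
With ω = v/R, the kinetic energy at speed v is ½(1+k)Mv² = (3/4)Mv².
Energy conservation from release (height h) to the top (height 2r): Mgh = Mg(2r) + (3/4)M·gr.
Thus h_min = 2r + (1+k)r/2 = r(2 + 1.5/2) = 0.776 × 2.75 ≈ 2.13 m.

h_min ≈ 2.13 m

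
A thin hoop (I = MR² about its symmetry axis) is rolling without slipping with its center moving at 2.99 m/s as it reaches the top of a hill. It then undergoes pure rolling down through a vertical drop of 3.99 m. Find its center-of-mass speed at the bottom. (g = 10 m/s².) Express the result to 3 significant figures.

With I = MR², the ratio k = I/(MR²) is 1.
The rolling condition ω = v/R makes the rotational term ½I(v/R)² = ½kMv², so KE_total = ½(1+k)Mv² = Mv².
Conserving energy between top and bottom: Mv² = Mv₀² + Mgh, hence v² = v₀² + 2gh/(1+k).
v = √(2.99² + 2×10×3.99/2) = √48.84 ≈ 6.99 m/s.

v ≈ 6.99 m/s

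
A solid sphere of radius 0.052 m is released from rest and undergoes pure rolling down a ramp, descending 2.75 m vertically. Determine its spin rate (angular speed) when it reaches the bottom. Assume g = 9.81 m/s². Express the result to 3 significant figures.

Here I = (2/5)MR², so the shape factor k = I/(MR²) = 0.4.
Pure rolling means v = ωR; then KE = ½Mv² + ½I(v/R)² = ½(1+k)Mv² = (7/10)Mv².
Energy conservation Mgh = ½(1+k)Mv² gives v = √(2gh/(1+k)) = √(2 × 9.81 × 2.75 / 1.4) = 6.208 m/s.
The angular speed follows from ω = v/R = 6.208/0.052 ≈ 119 rad/s.

ω ≈ 119 rad/s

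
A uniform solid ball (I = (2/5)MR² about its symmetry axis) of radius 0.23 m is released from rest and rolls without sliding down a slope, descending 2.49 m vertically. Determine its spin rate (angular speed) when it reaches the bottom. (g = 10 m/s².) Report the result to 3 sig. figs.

ω ≈ 25.9 rad/s

The moment of inertia is (2/5)MR², giving k ≡ I/(MR²) = 0.4.
Rolling without slipping gives ω = v/R, so the total kinetic energy is ½Mv² + ½Iω² = ½(1+k)Mv² = (7/10)Mv².
Energy conservation Mgh = ½(1+k)Mv² gives v = √(2gh/(1+k)) = √(2 × 10 × 2.49 / 1.4) = 5.964 m/s.
The angular speed follows from ω = v/R = 5.964/0.23 ≈ 25.9 rad/s.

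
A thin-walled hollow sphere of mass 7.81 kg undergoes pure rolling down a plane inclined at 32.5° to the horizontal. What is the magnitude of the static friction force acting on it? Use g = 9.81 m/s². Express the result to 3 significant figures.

f ≈ 16.5 N

For this body I = (2/3)MR², i.e. k = I/(MR²) = 2/3.
Along the incline Mg sinθ − f = Ma, and torque about the center fR = Iα = kMR²(a/R) gives f = kMa.
Combining, a = g sinθ/(1+k) and f = kMa = kMg sinθ/(1+k).
f = (2/3) × 7.81 × 9.81 × sin32.5° / 1.667 ≈ 16.5 N.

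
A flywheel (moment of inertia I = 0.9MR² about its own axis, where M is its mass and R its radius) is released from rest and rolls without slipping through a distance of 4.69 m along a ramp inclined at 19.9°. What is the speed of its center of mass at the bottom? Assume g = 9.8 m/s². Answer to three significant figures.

For this body I = 0.9MR², i.e. k = I/(MR²) = 0.9.
The rolling condition ω = v/R makes the rotational term ½I(v/R)² = ½kMv², so KE_total = ½(1+k)Mv² = (19/20)Mv².
The vertical drop is h = L sinθ = 4.69 × sin19.9° = 1.596 m.
Setting Mgh = (19/20)Mv² gives v = √(2gh/(1+k)) = √(2·9.8·1.596/1.9) ≈ 4.06 m/s.

v ≈ 4.06 m/s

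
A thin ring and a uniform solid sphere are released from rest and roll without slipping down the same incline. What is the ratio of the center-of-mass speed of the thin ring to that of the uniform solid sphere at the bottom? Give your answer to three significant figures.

v_ratio ≈ 0.837

Each satisfies Mgh = ½(1+k)Mv² with k = I/(MR²), so v ∝ 1/√(1+k).
For the thin ring k = 1; for the uniform solid sphere k = 0.4.
v₁/v₂ = √((1+k₂)/(1+k₁)) = √(1.4/2) ≈ 0.837.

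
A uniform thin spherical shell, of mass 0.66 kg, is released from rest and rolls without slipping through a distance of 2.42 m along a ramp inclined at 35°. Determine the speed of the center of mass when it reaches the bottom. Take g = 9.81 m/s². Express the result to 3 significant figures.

Here I = (2/3)MR², so the shape factor k = I/(MR²) = 2/3.
Pure rolling means v = ωR; then KE = ½Mv² + ½I(v/R)² = ½(1+k)Mv² = (5/6)Mv².
The vertical drop is h = L sinθ = 2.42 × sin35° = 1.388 m.
Energy conservation: Mgh = (5/6)Mv², so v = √(2gh/(1+k)) = √(2 × 9.81 × 1.388 / 1.667) ≈ 4.04 m/s.

v ≈ 4.04 m/s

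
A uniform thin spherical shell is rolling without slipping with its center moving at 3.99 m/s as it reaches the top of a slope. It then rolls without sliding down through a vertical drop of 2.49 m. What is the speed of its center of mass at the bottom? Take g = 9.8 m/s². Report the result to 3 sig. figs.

With I = (2/3)MR², the ratio k = I/(MR²) is 2/3.
The rolling condition ω = v/R makes the rotational term ½I(v/R)² = ½kMv², so KE_total = ½(1+k)Mv² = (5/6)Mv².
Energy conservation: (5/6)Mv₀² + Mgh = (5/6)Mv², so v² = v₀² + 2gh/(1+k).
v = √(3.99² + 2×9.8×2.49/1.667) = √45.2 ≈ 6.72 m/s.

v ≈ 6.72 m/s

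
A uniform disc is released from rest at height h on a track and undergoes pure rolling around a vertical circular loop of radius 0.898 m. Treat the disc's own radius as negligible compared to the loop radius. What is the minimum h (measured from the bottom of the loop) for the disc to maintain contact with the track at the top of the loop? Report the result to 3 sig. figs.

h_min ≈ 2.47 m

With I = (1/2)MR², the ratio k = I/(MR²) is 0.5.
At the top of the loop, the minimum-contact condition is Mg = Mv_top²/r, so v_top² = gr.
With ω = v/R, the kinetic energy at speed v is ½(1+k)Mv² = (3/4)Mv².
Energy conservation from release (height h) to the top (height 2r): Mgh = Mg(2r) + (3/4)M·gr.
Thus h_min = 2r + (1+k)r/2 = r(2 + 1.5/2) = 0.898 × 2.75 ≈ 2.47 m.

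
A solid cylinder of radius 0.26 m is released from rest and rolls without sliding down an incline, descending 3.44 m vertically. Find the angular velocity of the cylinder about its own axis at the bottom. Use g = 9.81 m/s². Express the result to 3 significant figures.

For this body I = (1/2)MR², i.e. k = I/(MR²) = 0.5.
Rolling without slipping gives ω = v/R, so the total kinetic energy is ½Mv² + ½Iω² = ½(1+k)Mv² = (3/4)Mv².
Energy conservation Mgh = ½(1+k)Mv² gives v = √(2gh/(1+k)) = √(2 × 9.81 × 3.44 / 1.5) = 6.708 m/s.
Then ω = v/R = 6.708 / 0.26 ≈ 25.8 rad/s.

ω ≈ 25.8 rad/s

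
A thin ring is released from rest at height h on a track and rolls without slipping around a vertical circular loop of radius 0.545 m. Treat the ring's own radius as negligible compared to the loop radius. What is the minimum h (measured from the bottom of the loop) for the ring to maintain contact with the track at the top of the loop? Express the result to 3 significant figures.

With I = MR², the ratio k = I/(MR²) is 1.
At the top of the loop, the minimum-contact condition is Mg = Mv_top²/r, so v_top² = gr.
With ω = v/R, the kinetic energy at speed v is ½(1+k)Mv² = Mv².
Energy conservation from release (height h) to the top (height 2r): Mgh = Mg(2r) + M·gr.
Thus h_min = 2r + (1+k)r/2 = r(2 + 2/2) = 0.545 × 3 ≈ 1.64 m.

h_min ≈ 1.64 m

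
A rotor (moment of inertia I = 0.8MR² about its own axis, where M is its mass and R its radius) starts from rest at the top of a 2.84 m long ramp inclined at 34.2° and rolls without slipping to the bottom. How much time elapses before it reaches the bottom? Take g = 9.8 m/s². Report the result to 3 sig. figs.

For this body I = 0.8MR², i.e. k = I/(MR²) = 0.8.
Translational: Mg sinθ − f = Ma. Rotational about the CM: fR = Iα = kMRa, so f = kMa.
Hence a = g sinθ/(1+k) = 9.8×sin34.2°/1.8 = 3.06 m/s².
With constant a from rest, t = √(2L/a) = √(2·2.84/3.06) ≈ 1.36 s.

t ≈ 1.36 s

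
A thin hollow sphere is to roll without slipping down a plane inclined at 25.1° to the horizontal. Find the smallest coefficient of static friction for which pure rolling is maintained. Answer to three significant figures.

μ_min ≈ 0.187

Here I = (2/3)MR², so the shape factor k = I/(MR²) = 2/3.
Newton's second law down the slope: Mg sinθ − f = Ma. The torque equation fR = Iα (with α = a/R) gives f = kMa.
These give a = g sinθ/(1+k) and the required friction f = kMg sinθ/(1+k).
With N = Mg cosθ, the no-slip condition f ≤ μN gives μ_min = f/N = k tanθ/(1+k).
μ_min = (2/3) × tan25.1° / 1.667 ≈ 0.187.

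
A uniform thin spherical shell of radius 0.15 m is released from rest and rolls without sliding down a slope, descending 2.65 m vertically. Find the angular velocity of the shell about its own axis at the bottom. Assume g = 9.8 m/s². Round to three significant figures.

ω ≈ 37.2 rad/s

The moment of inertia is (2/3)MR², giving k ≡ I/(MR²) = 2/3.
Rolling without slipping gives ω = v/R, so the total kinetic energy is ½Mv² + ½Iω² = ½(1+k)Mv² = (5/6)Mv².
Energy conservation Mgh = ½(1+k)Mv² gives v = √(2gh/(1+k)) = √(2 × 9.8 × 2.65 / 1.667) = 5.582 m/s.
Then ω = v/R = 5.582 / 0.15 ≈ 37.2 rad/s.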